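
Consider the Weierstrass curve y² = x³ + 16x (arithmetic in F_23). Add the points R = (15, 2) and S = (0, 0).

(15, 2) + (0, 0). λ = (0 - 2)/(0 - 15) ≡ 21/8 mod 23. 8⁻¹ ≡ 3 (mod 23), so λ ≡ 17.
  x = λ² - 15 - 0 = 289 - 15 ≡ 21; y = λ·(15 - 21) - 2 ≡ 11. → (21, 11)

(21, 11)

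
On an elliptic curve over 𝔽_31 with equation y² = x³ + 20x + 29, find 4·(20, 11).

Write Q = (20, 11).
Double-and-add on 4 = (100)₂. Start with Q = (20, 11) for the leading 1-bit.
double: tangent at (20, 11): λ = (3·20² + 20)/(2·11) ≡ 11/22. 22⁻¹ ≡ 24 (mod 31) since 22·24 = 528 ≡ 1, so λ ≡ 11·24 ≡ 16.
  x = λ² - 20 - 20 = 256 - 40 ≡ 30; y = λ·(20 - 30) - 11 ≡ 15. → (30, 15)
double: tangent at (30, 15): λ = (3·30² + 20)/(2·15) ≡ 23/30. 30⁻¹ ≡ 30 (mod 31), so λ ≡ 23·30 ≡ 8.
  x = λ² - 30 - 30 = 64 - 60 ≡ 4; y = λ·(30 - 4) - 15 ≡ 7. → (4, 7)

(4, 7)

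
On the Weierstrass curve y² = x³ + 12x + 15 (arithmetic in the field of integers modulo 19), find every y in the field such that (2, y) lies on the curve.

x³ + 12x + 15 = 47 ≡ 9 (mod 19).
Square roots of 9 mod 19: 3 and 16 (since 3² = 9 ≡ 9).

3, 16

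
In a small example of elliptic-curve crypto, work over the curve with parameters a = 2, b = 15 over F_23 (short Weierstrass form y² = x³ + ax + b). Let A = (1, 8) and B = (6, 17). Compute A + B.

(1, 8) + (6, 17). λ = (17 - 8)/(6 - 1) ≡ 9/5 mod 23. 5⁻¹ ≡ 14 (mod 23), so λ ≡ 11.
  x = λ² - 1 - 6 = 121 - 7 ≡ 22; y = λ·(1 - 22) - 8 ≡ 14. → (22, 14)

(22, 14)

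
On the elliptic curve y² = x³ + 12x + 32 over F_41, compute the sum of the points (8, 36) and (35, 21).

(14, 22)

(8, 36) + (35, 21). λ = (21 - 36)/(35 - 8) ≡ 26/27 mod 41. 27⁻¹ ≡ 38 (mod 41) since 27·38 = 1026 ≡ 1, so λ ≡ 4.
  x = λ² - 8 - 35 = 16 - 43 ≡ 14; y = λ·(8 - 14) - 36 ≡ 22. → (14, 22)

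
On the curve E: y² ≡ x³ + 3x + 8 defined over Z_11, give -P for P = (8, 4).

-(8, 4) = (8, -4 mod 11) = (8, 7).

(8, 7)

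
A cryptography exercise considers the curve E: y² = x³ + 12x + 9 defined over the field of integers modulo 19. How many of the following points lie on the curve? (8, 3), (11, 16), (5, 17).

(8, 3): 3² ≡ 9, rhs ≡ 9 → on.
(11, 16): 16² ≡ 9, rhs ≡ 9 → on.
(5, 17): 17² ≡ 4, rhs ≡ 4 → on.

3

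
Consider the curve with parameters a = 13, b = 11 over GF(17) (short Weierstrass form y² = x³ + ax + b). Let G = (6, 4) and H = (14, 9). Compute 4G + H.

(1, 5)

First 4G:
Repeated addition: build up to 4G.
2G: tangent at (6, 4): λ = (3·6² + 13)/(2·4) ≡ 2/8. 8⁻¹ ≡ 15 (mod 17), so λ ≡ 2·15 ≡ 13.
  x = λ² - 6 - 6 = 169 - 12 ≡ 4; y = λ·(6 - 4) - 4 ≡ 5. → (4, 5)
3G: (4, 5) + (6, 4). λ = (4 - 5)/(6 - 4) ≡ 16/2 mod 17. 2⁻¹ ≡ 9 (mod 17), so λ ≡ 8.
  x = λ² - 4 - 6 = 64 - 10 ≡ 3; y = λ·(4 - 3) - 5 ≡ 3. → (3, 3)
4G: (3, 3) + (6, 4). λ = (4 - 3)/(6 - 3) ≡ 1/3 mod 17. 3⁻¹ ≡ 6 (mod 17) since 3·6 = 18 ≡ 1, so λ ≡ 6.
  x = λ² - 3 - 6 = 36 - 9 ≡ 10; y = λ·(3 - 10) - 3 ≡ 6. → (10, 6)
4G = (10, 6).
Finally 4G + H:
(10, 6) + (14, 9). λ = (9 - 6)/(14 - 10) ≡ 3/4 mod 17. 4⁻¹ ≡ 13 (mod 17) since 4·13 = 52 ≡ 1, so λ ≡ 5.
  x = λ² - 10 - 14 = 25 - 24 ≡ 1; y = λ·(10 - 1) - 6 ≡ 5. → (1, 5)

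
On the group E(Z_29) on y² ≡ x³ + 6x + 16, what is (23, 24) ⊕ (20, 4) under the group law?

(24, 8)

(23, 24) + (20, 4). λ = (4 - 24)/(20 - 23) ≡ 9/26 mod 29. 26⁻¹ ≡ 19 (mod 29), so λ ≡ 26.
  x = λ² - 23 - 20 = 676 - 43 ≡ 24; y = λ·(23 - 24) - 24 ≡ 8. → (24, 8)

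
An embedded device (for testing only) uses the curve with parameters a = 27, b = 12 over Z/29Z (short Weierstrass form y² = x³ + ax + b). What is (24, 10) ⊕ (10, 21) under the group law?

(24, 10) + (10, 21). λ = (21 - 10)/(10 - 24) ≡ 11/15 mod 29. 15⁻¹ ≡ 2 (mod 29), so λ ≡ 22.
  x = λ² - 24 - 10 = 484 - 34 ≡ 15; y = λ·(24 - 15) - 10 ≡ 14. → (15, 14)

(15, 14)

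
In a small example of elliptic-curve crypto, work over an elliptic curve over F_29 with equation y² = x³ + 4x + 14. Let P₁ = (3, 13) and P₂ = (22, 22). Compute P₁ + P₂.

(8, 6)

(3, 13) + (22, 22). λ = (22 - 13)/(22 - 3) ≡ 9/19 mod 29. 19⁻¹ ≡ 26 (mod 29) since 19·26 = 494 ≡ 1, so λ ≡ 2.
  x = λ² - 3 - 22 = 4 - 25 ≡ 8; y = λ·(3 - 8) - 13 ≡ 6. → (8, 6)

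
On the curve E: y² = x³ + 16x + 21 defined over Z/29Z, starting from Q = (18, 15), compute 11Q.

(3, 26)

Double-and-add on 11 = (1011)₂. Start with Q = (18, 15) for the leading 1-bit.
double: tangent at (18, 15): λ = (3·18² + 16)/(2·15) ≡ 2/1. 1⁻¹ ≡ 1 (mod 29) since 1·1 = 1 ≡ 1, so λ ≡ 2·1 ≡ 2.
  x = λ² - 18 - 18 = 4 - 36 ≡ 26; y = λ·(18 - 26) - 15 ≡ 27. → (26, 27)
double: tangent at (26, 27): λ = (3·26² + 16)/(2·27) ≡ 14/25. 25⁻¹ ≡ 7 (mod 29), so λ ≡ 14·7 ≡ 11.
  x = λ² - 26 - 26 = 121 - 52 ≡ 11; y = λ·(26 - 11) - 27 ≡ 22. → (11, 22)
add Q: (11, 22) + (18, 15). λ = (15 - 22)/(18 - 11) ≡ 22/7 mod 29. 7⁻¹ ≡ 25 (mod 29), so λ ≡ 28.
  x = λ² - 11 - 18 = 784 - 29 ≡ 1; y = λ·(11 - 1) - 22 ≡ 26. → (1, 26)
double: tangent at (1, 26): λ = (3·1² + 16)/(2·26) ≡ 19/23. 23⁻¹ ≡ 24 (mod 29), so λ ≡ 19·24 ≡ 21.
  x = λ² - 1 - 1 = 441 - 2 ≡ 4; y = λ·(1 - 4) - 26 ≡ 27. → (4, 27)
add Q: (4, 27) + (18, 15). λ = (15 - 27)/(18 - 4) ≡ 17/14 mod 29. 14⁻¹ ≡ 27 (mod 29), so λ ≡ 24.
  x = λ² - 4 - 18 = 576 - 22 ≡ 3; y = λ·(4 - 3) - 27 ≡ 26. → (3, 26)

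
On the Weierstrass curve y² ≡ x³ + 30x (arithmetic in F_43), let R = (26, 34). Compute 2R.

tangent at (26, 34): λ = (3·26² + 30)/(2·34) ≡ 37/25. 25⁻¹ ≡ 31 (mod 43), so λ ≡ 37·31 ≡ 29.
  x = λ² - 26 - 26 = 841 - 52 ≡ 15; y = λ·(26 - 15) - 34 ≡ 27. → (15, 27)

(15, 27)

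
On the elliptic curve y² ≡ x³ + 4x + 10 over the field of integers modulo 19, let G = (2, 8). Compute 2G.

(16, 16)

tangent at (2, 8): λ = (3·2² + 4)/(2·8) ≡ 16/16. 16⁻¹ ≡ 6 (mod 19) since 16·6 = 96 ≡ 1, so λ ≡ 16·6 ≡ 1.
  x = λ² - 2 - 2 = 1 - 4 ≡ 16; y = λ·(2 - 16) - 8 ≡ 16. → (16, 16)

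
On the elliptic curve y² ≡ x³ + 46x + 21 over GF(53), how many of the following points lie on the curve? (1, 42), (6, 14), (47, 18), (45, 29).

(1, 42): 42² ≡ 15, rhs ≡ 15 → on.
(6, 14): 14² ≡ 37, rhs ≡ 36 → off.
(47, 18): 18² ≡ 6, rhs ≡ 6 → on.
(45, 29): 29² ≡ 46, rhs ≡ 42 → off.

2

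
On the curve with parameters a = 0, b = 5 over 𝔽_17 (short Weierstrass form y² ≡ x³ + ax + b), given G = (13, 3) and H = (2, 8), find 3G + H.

(3, 7)

First 3G:
Repeated addition: build up to 3G.
2G: tangent at (13, 3): λ = (3·13² + 0)/(2·3) ≡ 14/6. 6⁻¹ ≡ 3 (mod 17) since 6·3 = 18 ≡ 1, so λ ≡ 14·3 ≡ 8.
  x = λ² - 13 - 13 = 64 - 26 ≡ 4; y = λ·(13 - 4) - 3 ≡ 1. → (4, 1)
3G: (4, 1) + (13, 3). λ = (3 - 1)/(13 - 4) ≡ 2/9 mod 17. 9⁻¹ ≡ 2 (mod 17), so λ ≡ 4.
  x = λ² - 4 - 13 = 16 - 17 ≡ 16; y = λ·(4 - 16) - 1 ≡ 2. → (16, 2)
3G = (16, 2).
Finally 3G + H:
(16, 2) + (2, 8). λ = (8 - 2)/(2 - 16) ≡ 6/3 mod 17. 3⁻¹ ≡ 6 (mod 17), so λ ≡ 2.
  x = λ² - 16 - 2 = 4 - 18 ≡ 3; y = λ·(16 - 3) - 2 ≡ 7. → (3, 7)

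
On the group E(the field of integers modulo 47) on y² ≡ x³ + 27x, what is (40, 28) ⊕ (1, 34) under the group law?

(40, 28) + (1, 34). λ = (34 - 28)/(1 - 40) ≡ 6/8 mod 47. 8⁻¹ ≡ 6 (mod 47) since 8·6 = 48 ≡ 1, so λ ≡ 36.
  x = λ² - 40 - 1 = 1296 - 41 ≡ 33; y = λ·(40 - 33) - 28 ≡ 36. → (33, 36)

(33, 36)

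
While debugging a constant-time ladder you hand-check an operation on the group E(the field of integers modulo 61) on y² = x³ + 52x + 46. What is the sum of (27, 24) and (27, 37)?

The two points share x = 27 and their y-coordinates satisfy 24 + 37 ≡ 0 (mod 61), so they are inverses. Their sum is O.

O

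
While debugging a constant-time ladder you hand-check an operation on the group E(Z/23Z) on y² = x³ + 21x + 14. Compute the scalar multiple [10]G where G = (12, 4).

(15, 1)

Double-and-add on 10 = (1010)₂. Start with G = (12, 4) for the leading 1-bit.
double: tangent at (12, 4): λ = (3·12² + 21)/(2·4) ≡ 16/8. 8⁻¹ ≡ 3 (mod 23), so λ ≡ 16·3 ≡ 2.
  x = λ² - 12 - 12 = 4 - 24 ≡ 3; y = λ·(12 - 3) - 4 ≡ 14. → (3, 14)
double: tangent at (3, 14): λ = (3·3² + 21)/(2·14) ≡ 2/5. 5⁻¹ ≡ 14 (mod 23), so λ ≡ 2·14 ≡ 5.
  x = λ² - 3 - 3 = 25 - 6 ≡ 19; y = λ·(3 - 19) - 14 ≡ 21. → (19, 21)
add G: (19, 21) + (12, 4). λ = (4 - 21)/(12 - 19) ≡ 6/16 mod 23. 16⁻¹ ≡ 13 (mod 23) since 16·13 = 208 ≡ 1, so λ ≡ 9.
  x = λ² - 19 - 12 = 81 - 31 ≡ 4; y = λ·(19 - 4) - 21 ≡ 22. → (4, 22)
double: tangent at (4, 22): λ = (3·4² + 21)/(2·22) ≡ 0/21. 21⁻¹ ≡ 11 (mod 23), so λ ≡ 0·11 ≡ 0.
  x = λ² - 4 - 4 = 0 - 8 ≡ 15; y = λ·(4 - 15) - 22 ≡ 1. → (15, 1)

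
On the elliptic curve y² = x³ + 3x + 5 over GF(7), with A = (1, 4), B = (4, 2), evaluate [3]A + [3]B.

First 3A:
Repeated addition: build up to 3A.
2A: tangent at (1, 4): λ = (3·1² + 3)/(2·4) ≡ 6/1. 1⁻¹ ≡ 1 (mod 7) since 1·1 = 1 ≡ 1, so λ ≡ 6·1 ≡ 6.
  x = λ² - 1 - 1 = 36 - 2 ≡ 6; y = λ·(1 - 6) - 4 ≡ 1. → (6, 1)
3A: (6, 1) + (1, 4). λ = (4 - 1)/(1 - 6) ≡ 3/2 mod 7. 2⁻¹ ≡ 4 (mod 7), so λ ≡ 5.
  x = λ² - 6 - 1 = 25 - 7 ≡ 4; y = λ·(6 - 4) - 1 ≡ 2. → (4, 2)
3A = (4, 2).
Next 3B:
Repeated addition: build up to 3B.
2B: tangent at (4, 2): λ = (3·4² + 3)/(2·2) ≡ 2/4. 4⁻¹ ≡ 2 (mod 7), so λ ≡ 2·2 ≡ 4.
  x = λ² - 4 - 4 = 16 - 8 ≡ 1; y = λ·(4 - 1) - 2 ≡ 3. → (1, 3)
3B: (1, 3) + (4, 2). λ = (2 - 3)/(4 - 1) ≡ 6/3 mod 7. 3⁻¹ ≡ 5 (mod 7), so λ ≡ 2.
  x = λ² - 1 - 4 = 4 - 5 ≡ 6; y = λ·(1 - 6) - 3 ≡ 1. → (6, 1)
3B = (6, 1).
Finally 3A + 3B:
(4, 2) + (6, 1). λ = (1 - 2)/(6 - 4) ≡ 6/2 mod 7. 2⁻¹ ≡ 4 (mod 7), so λ ≡ 3.
  x = λ² - 4 - 6 = 9 - 10 ≡ 6; y = λ·(4 - 6) - 2 ≡ 6. → (6, 6)

(6, 6)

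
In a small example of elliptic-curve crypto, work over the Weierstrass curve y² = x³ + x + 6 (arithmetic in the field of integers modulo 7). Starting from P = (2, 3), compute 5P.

(1, 1)

Double-and-add on 5 = (101)₂. Start with P = (2, 3) for the leading 1-bit.
double: tangent at (2, 3): λ = (3·2² + 1)/(2·3) ≡ 6/6. 6⁻¹ ≡ 6 (mod 7), so λ ≡ 6·6 ≡ 1.
  x = λ² - 2 - 2 = 1 - 4 ≡ 4; y = λ·(2 - 4) - 3 ≡ 2. → (4, 2)
double: tangent at (4, 2): λ = (3·4² + 1)/(2·2) ≡ 0/4. 4⁻¹ ≡ 2 (mod 7) since 4·2 = 8 ≡ 1, so λ ≡ 0·2 ≡ 0.
  x = λ² - 4 - 4 = 0 - 8 ≡ 6; y = λ·(4 - 6) - 2 ≡ 5. → (6, 5)
add P: (6, 5) + (2, 3). λ = (3 - 5)/(2 - 6) ≡ 5/3 mod 7. 3⁻¹ ≡ 5 (mod 7) since 3·5 = 15 ≡ 1, so λ ≡ 4.
  x = λ² - 6 - 2 = 16 - 8 ≡ 1; y = λ·(6 - 1) - 5 ≡ 1. → (1, 1)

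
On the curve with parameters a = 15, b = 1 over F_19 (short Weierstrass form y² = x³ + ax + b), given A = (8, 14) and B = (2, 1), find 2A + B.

(18, 2)

First 2A:
Repeated addition: build up to 2A.
2A: tangent at (8, 14): λ = (3·8² + 15)/(2·14) ≡ 17/9. 9⁻¹ ≡ 17 (mod 19) since 9·17 = 153 ≡ 1, so λ ≡ 17·17 ≡ 4.
  x = λ² - 8 - 8 = 16 - 16 ≡ 0; y = λ·(8 - 0) - 14 ≡ 18. → (0, 18)
2A = (0, 18).
Finally 2A + B:
(0, 18) + (2, 1). λ = (1 - 18)/(2 - 0) ≡ 2/2 mod 19. 2⁻¹ ≡ 10 (mod 19), so λ ≡ 1.
  x = λ² - 0 - 2 = 1 - 2 ≡ 18; y = λ·(0 - 18) - 18 ≡ 2. → (18, 2)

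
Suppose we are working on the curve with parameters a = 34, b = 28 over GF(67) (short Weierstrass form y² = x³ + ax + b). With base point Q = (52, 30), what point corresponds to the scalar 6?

Repeated addition: build up to 6Q.
2Q: tangent at (52, 30): λ = (3·52² + 34)/(2·30) ≡ 39/60. 60⁻¹ ≡ 19 (mod 67) since 60·19 = 1140 ≡ 1, so λ ≡ 39·19 ≡ 4.
  x = λ² - 52 - 52 = 16 - 104 ≡ 46; y = λ·(52 - 46) - 30 ≡ 61. → (46, 61)
3Q: (46, 61) + (52, 30). λ = (30 - 61)/(52 - 46) ≡ 36/6 mod 67. 6⁻¹ ≡ 56 (mod 67) since 6·56 = 336 ≡ 1, so λ ≡ 6.
  x = λ² - 46 - 52 = 36 - 98 ≡ 5; y = λ·(46 - 5) - 61 ≡ 51. → (5, 51)
4Q: (5, 51) + (52, 30). λ = (30 - 51)/(52 - 5) ≡ 46/47 mod 67. 47⁻¹ ≡ 10 (mod 67), so λ ≡ 58.
  x = λ² - 5 - 52 = 3364 - 57 ≡ 24; y = λ·(5 - 24) - 51 ≡ 53. → (24, 53)
5Q: (24, 53) + (52, 30). λ = (30 - 53)/(52 - 24) ≡ 44/28 mod 67. 28⁻¹ ≡ 12 (mod 67), so λ ≡ 59.
  x = λ² - 24 - 52 = 3481 - 76 ≡ 55; y = λ·(24 - 55) - 53 ≡ 61. → (55, 61)
6Q: (55, 61) + (52, 30). λ = (30 - 61)/(52 - 55) ≡ 36/64 mod 67. 64⁻¹ ≡ 22 (mod 67) since 64·22 = 1408 ≡ 1, so λ ≡ 55.
  x = λ² - 55 - 52 = 3025 - 107 ≡ 37; y = λ·(55 - 37) - 61 ≡ 58. → (37, 58)

(37, 58)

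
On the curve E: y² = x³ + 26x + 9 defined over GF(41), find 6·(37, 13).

(40, 8)

Write Q = (37, 13).
Double-and-add on 6 = (110)₂. Start with Q = (37, 13) for the leading 1-bit.
double: tangent at (37, 13): λ = (3·37² + 26)/(2·13) ≡ 33/26. 26⁻¹ ≡ 30 (mod 41), so λ ≡ 33·30 ≡ 6.
  x = λ² - 37 - 37 = 36 - 74 ≡ 3; y = λ·(37 - 3) - 13 ≡ 27. → (3, 27)
add Q: (3, 27) + (37, 13). λ = (13 - 27)/(37 - 3) ≡ 27/34 mod 41. 34⁻¹ ≡ 35 (mod 41) since 34·35 = 1190 ≡ 1, so λ ≡ 2.
  x = λ² - 3 - 37 = 4 - 40 ≡ 5; y = λ·(3 - 5) - 27 ≡ 10. → (5, 10)
double: tangent at (5, 10): λ = (3·5² + 26)/(2·10) ≡ 19/20. 20⁻¹ ≡ 39 (mod 41), so λ ≡ 19·39 ≡ 3.
  x = λ² - 5 - 5 = 9 - 10 ≡ 40; y = λ·(5 - 40) - 10 ≡ 8. → (40, 8)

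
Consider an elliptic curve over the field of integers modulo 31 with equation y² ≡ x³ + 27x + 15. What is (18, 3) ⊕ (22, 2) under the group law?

(24, 14)

(18, 3) + (22, 2). λ = (2 - 3)/(22 - 18) ≡ 30/4 mod 31. 4⁻¹ ≡ 8 (mod 31), so λ ≡ 23.
  x = λ² - 18 - 22 = 529 - 40 ≡ 24; y = λ·(18 - 24) - 3 ≡ 14. → (24, 14)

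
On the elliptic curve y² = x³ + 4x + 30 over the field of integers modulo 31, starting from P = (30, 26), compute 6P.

(26, 28)

Repeated addition: build up to 6P.
2P: tangent at (30, 26): λ = (3·30² + 4)/(2·26) ≡ 7/21. 21⁻¹ ≡ 3 (mod 31), so λ ≡ 7·3 ≡ 21.
  x = λ² - 30 - 30 = 441 - 60 ≡ 9; y = λ·(30 - 9) - 26 ≡ 12. → (9, 12)
3P: (9, 12) + (30, 26). λ = (26 - 12)/(30 - 9) ≡ 14/21 mod 31. 21⁻¹ ≡ 3 (mod 31), so λ ≡ 11.
  x = λ² - 9 - 30 = 121 - 39 ≡ 20; y = λ·(9 - 20) - 12 ≡ 22. → (20, 22)
4P: (20, 22) + (30, 26). λ = (26 - 22)/(30 - 20) ≡ 4/10 mod 31. 10⁻¹ ≡ 28 (mod 31) since 10·28 = 280 ≡ 1, so λ ≡ 19.
  x = λ² - 20 - 30 = 361 - 50 ≡ 1; y = λ·(20 - 1) - 22 ≡ 29. → (1, 29)
5P: (1, 29) + (30, 26). λ = (26 - 29)/(30 - 1) ≡ 28/29 mod 31. 29⁻¹ ≡ 15 (mod 31) since 29·15 = 435 ≡ 1, so λ ≡ 17.
  x = λ² - 1 - 30 = 289 - 31 ≡ 10; y = λ·(1 - 10) - 29 ≡ 4. → (10, 4)
6P: (10, 4) + (30, 26). λ = (26 - 4)/(30 - 10) ≡ 22/20 mod 31. 20⁻¹ ≡ 14 (mod 31), so λ ≡ 29.
  x = λ² - 10 - 30 = 841 - 40 ≡ 26; y = λ·(10 - 26) - 4 ≡ 28. → (26, 28)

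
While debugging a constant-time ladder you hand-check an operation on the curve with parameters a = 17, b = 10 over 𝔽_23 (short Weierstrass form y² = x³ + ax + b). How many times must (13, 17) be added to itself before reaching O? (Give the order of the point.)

5

2P: tangent at (13, 17): λ = (3·13² + 17)/(2·17) ≡ 18/11. 11⁻¹ ≡ 21 (mod 23), so λ ≡ 18·21 ≡ 10.
  x = λ² - 13 - 13 = 100 - 26 ≡ 5; y = λ·(13 - 5) - 17 ≡ 17. → (5, 17)
3P: (5, 17) + (13, 17). λ = (17 - 17)/(13 - 5) ≡ 0/8 mod 23. 8⁻¹ ≡ 3 (mod 23) since 8·3 = 24 ≡ 1, so λ ≡ 0.
  x = λ² - 5 - 13 = 0 - 18 ≡ 5; y = λ·(5 - 5) - 17 ≡ 6. → (5, 6)
4P: (5, 6) + (13, 17). λ = (17 - 6)/(13 - 5) ≡ 11/8 mod 23. 8⁻¹ ≡ 3 (mod 23), so λ ≡ 10.
  x = λ² - 5 - 13 = 100 - 18 ≡ 13; y = λ·(5 - 13) - 6 ≡ 6. → (13, 6)
5P: (13, 6) + (13, 17): same x and y₁ ≡ -y₂, so the sum is O.
5P = O, so the order is 5.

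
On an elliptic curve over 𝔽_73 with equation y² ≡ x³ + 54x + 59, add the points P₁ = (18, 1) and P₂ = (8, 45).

(43, 36)

(18, 1) + (8, 45). λ = (45 - 1)/(8 - 18) ≡ 44/63 mod 73. 63⁻¹ ≡ 51 (mod 73), so λ ≡ 54.
  x = λ² - 18 - 8 = 2916 - 26 ≡ 43; y = λ·(18 - 43) - 1 ≡ 36. → (43, 36)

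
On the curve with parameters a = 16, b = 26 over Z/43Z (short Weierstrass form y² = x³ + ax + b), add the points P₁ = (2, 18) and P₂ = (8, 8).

(31, 16)

(2, 18) + (8, 8). λ = (8 - 18)/(8 - 2) ≡ 33/6 mod 43. 6⁻¹ ≡ 36 (mod 43) since 6·36 = 216 ≡ 1, so λ ≡ 27.
  x = λ² - 2 - 8 = 729 - 10 ≡ 31; y = λ·(2 - 31) - 18 ≡ 16. → (31, 16)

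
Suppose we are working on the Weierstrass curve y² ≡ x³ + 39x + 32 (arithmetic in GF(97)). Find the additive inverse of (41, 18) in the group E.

(41, 79)

-(41, 18) = (41, -18 mod 97) = (41, 79).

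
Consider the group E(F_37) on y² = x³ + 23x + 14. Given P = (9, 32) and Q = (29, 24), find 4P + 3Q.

First 4P:
Repeated addition: build up to 4P.
2P: tangent at (9, 32): λ = (3·9² + 23)/(2·32) ≡ 7/27. 27⁻¹ ≡ 11 (mod 37) since 27·11 = 297 ≡ 1, so λ ≡ 7·11 ≡ 3.
  x = λ² - 9 - 9 = 9 - 18 ≡ 28; y = λ·(9 - 28) - 32 ≡ 22. → (28, 22)
3P: (28, 22) + (9, 32). λ = (32 - 22)/(9 - 28) ≡ 10/18 mod 37. 18⁻¹ ≡ 35 (mod 37) since 18·35 = 630 ≡ 1, so λ ≡ 17.
  x = λ² - 28 - 9 = 289 - 37 ≡ 30; y = λ·(28 - 30) - 22 ≡ 18. → (30, 18)
4P: (30, 18) + (9, 32). λ = (32 - 18)/(9 - 30) ≡ 14/16 mod 37. 16⁻¹ ≡ 7 (mod 37), so λ ≡ 24.
  x = λ² - 30 - 9 = 576 - 39 ≡ 19; y = λ·(30 - 19) - 18 ≡ 24. → (19, 24)
4P = (19, 24).
Next 3Q:
Repeated addition: build up to 3Q.
2Q: tangent at (29, 24): λ = (3·29² + 23)/(2·24) ≡ 30/11. 11⁻¹ ≡ 27 (mod 37), so λ ≡ 30·27 ≡ 33.
  x = λ² - 29 - 29 = 1089 - 58 ≡ 32; y = λ·(29 - 32) - 24 ≡ 25. → (32, 25)
3Q: (32, 25) + (29, 24). λ = (24 - 25)/(29 - 32) ≡ 36/34 mod 37. 34⁻¹ ≡ 12 (mod 37), so λ ≡ 25.
  x = λ² - 32 - 29 = 625 - 61 ≡ 9; y = λ·(32 - 9) - 25 ≡ 32. → (9, 32)
3Q = (9, 32).
Finally 4P + 3Q:
(19, 24) + (9, 32). λ = (32 - 24)/(9 - 19) ≡ 8/27 mod 37. 27⁻¹ ≡ 11 (mod 37), so λ ≡ 14.
  x = λ² - 19 - 9 = 196 - 28 ≡ 20; y = λ·(19 - 20) - 24 ≡ 36. → (20, 36)

(20, 36)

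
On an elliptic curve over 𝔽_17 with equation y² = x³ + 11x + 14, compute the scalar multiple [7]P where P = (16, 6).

Repeated addition: build up to 7P.
2P: tangent at (16, 6): λ = (3·16² + 11)/(2·6) ≡ 14/12. 12⁻¹ ≡ 10 (mod 17), so λ ≡ 14·10 ≡ 4.
  x = λ² - 16 - 16 = 16 - 32 ≡ 1; y = λ·(16 - 1) - 6 ≡ 3. → (1, 3)
3P: (1, 3) + (16, 6). λ = (6 - 3)/(16 - 1) ≡ 3/15 mod 17. 15⁻¹ ≡ 8 (mod 17) since 15·8 = 120 ≡ 1, so λ ≡ 7.
  x = λ² - 1 - 16 = 49 - 17 ≡ 15; y = λ·(1 - 15) - 3 ≡ 1. → (15, 1)
4P: (15, 1) + (16, 6). λ = (6 - 1)/(16 - 15) ≡ 5/1 mod 17. 1⁻¹ ≡ 1 (mod 17), so λ ≡ 5.
  x = λ² - 15 - 16 = 25 - 31 ≡ 11; y = λ·(15 - 11) - 1 ≡ 2. → (11, 2)
5P: (11, 2) + (16, 6). λ = (6 - 2)/(16 - 11) ≡ 4/5 mod 17. 5⁻¹ ≡ 7 (mod 17), so λ ≡ 11.
  x = λ² - 11 - 16 = 121 - 27 ≡ 9; y = λ·(11 - 9) - 2 ≡ 3. → (9, 3)
6P: (9, 3) + (16, 6). λ = (6 - 3)/(16 - 9) ≡ 3/7 mod 17. 7⁻¹ ≡ 5 (mod 17), so λ ≡ 15.
  x = λ² - 9 - 16 = 225 - 25 ≡ 13; y = λ·(9 - 13) - 3 ≡ 5. → (13, 5)
7P: (13, 5) + (16, 6). λ = (6 - 5)/(16 - 13) ≡ 1/3 mod 17. 3⁻¹ ≡ 6 (mod 17), so λ ≡ 6.
  x = λ² - 13 - 16 = 36 - 29 ≡ 7; y = λ·(13 - 7) - 5 ≡ 14. → (7, 14)

(7, 14)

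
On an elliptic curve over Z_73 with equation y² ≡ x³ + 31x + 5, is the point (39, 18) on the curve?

y² = 18² ≡ 32; x³ + 31x + 5 = 60533 ≡ 16 (mod 73). 32 ≠ 16.

no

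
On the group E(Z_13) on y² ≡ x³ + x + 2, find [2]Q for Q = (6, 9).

(2, 8)

tangent at (6, 9): λ = (3·6² + 1)/(2·9) ≡ 5/5. 5⁻¹ ≡ 8 (mod 13), so λ ≡ 5·8 ≡ 1.
  x = λ² - 6 - 6 = 1 - 12 ≡ 2; y = λ·(6 - 2) - 9 ≡ 8. → (2, 8)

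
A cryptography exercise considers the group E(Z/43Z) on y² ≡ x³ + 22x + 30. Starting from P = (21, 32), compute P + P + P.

(19, 30)

Repeated addition: build up to 3P.
2P: tangent at (21, 32): λ = (3·21² + 22)/(2·32) ≡ 12/21. 21⁻¹ ≡ 41 (mod 43), so λ ≡ 12·41 ≡ 19.
  x = λ² - 21 - 21 = 361 - 42 ≡ 18; y = λ·(21 - 18) - 32 ≡ 25. → (18, 25)
3P: (18, 25) + (21, 32). λ = (32 - 25)/(21 - 18) ≡ 7/3 mod 43. 3⁻¹ ≡ 29 (mod 43) since 3·29 = 87 ≡ 1, so λ ≡ 31.
  x = λ² - 18 - 21 = 961 - 39 ≡ 19; y = λ·(18 - 19) - 25 ≡ 30. → (19, 30)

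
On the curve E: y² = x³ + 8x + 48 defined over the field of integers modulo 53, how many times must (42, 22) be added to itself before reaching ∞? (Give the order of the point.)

6

2P: tangent at (42, 22): λ = (3·42² + 8)/(2·22) ≡ 0/44. 44⁻¹ ≡ 47 (mod 53), so λ ≡ 0·47 ≡ 0.
  x = λ² - 42 - 42 = 0 - 84 ≡ 22; y = λ·(42 - 22) - 22 ≡ 31. → (22, 31)
3P: (22, 31) + (42, 22). λ = (22 - 31)/(42 - 22) ≡ 44/20 mod 53. 20⁻¹ ≡ 8 (mod 53) since 20·8 = 160 ≡ 1, so λ ≡ 34.
  x = λ² - 22 - 42 = 1156 - 64 ≡ 32; y = λ·(22 - 32) - 31 ≡ 0. → (32, 0)
4P: (32, 0) + (42, 22). λ = (22 - 0)/(42 - 32) ≡ 22/10 mod 53. 10⁻¹ ≡ 16 (mod 53), so λ ≡ 34.
  x = λ² - 32 - 42 = 1156 - 74 ≡ 22; y = λ·(32 - 22) - 0 ≡ 22. → (22, 22)
5P: (22, 22) + (42, 22). λ = (22 - 22)/(42 - 22) ≡ 0/20 mod 53. 20⁻¹ ≡ 8 (mod 53), so λ ≡ 0.
  x = λ² - 22 - 42 = 0 - 64 ≡ 42; y = λ·(22 - 42) - 22 ≡ 31. → (42, 31)
6P: (42, 31) + (42, 22): same x and y₁ ≡ -y₂, so the sum is ∞.
6P = ∞, so the order is 6.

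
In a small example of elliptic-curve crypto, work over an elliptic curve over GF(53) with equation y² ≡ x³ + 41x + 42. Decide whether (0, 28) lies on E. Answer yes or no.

y² = 28² ≡ 42; x³ + 41x + 42 = 42 ≡ 42 (mod 53). 42 = 42.

yes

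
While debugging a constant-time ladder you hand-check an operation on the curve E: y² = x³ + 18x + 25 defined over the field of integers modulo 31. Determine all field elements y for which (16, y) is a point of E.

10, 21

x³ + 18x + 25 = 4409 ≡ 7 (mod 31).
Square roots of 7 mod 31: 10 and 21 (since 10² = 100 ≡ 7).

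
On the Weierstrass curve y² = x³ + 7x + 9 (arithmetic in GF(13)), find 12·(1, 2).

Write Q = (1, 2).
Repeated addition: build up to 12Q.
2Q: tangent at (1, 2): λ = (3·1² + 7)/(2·2) ≡ 10/4. 4⁻¹ ≡ 10 (mod 13), so λ ≡ 10·10 ≡ 9.
  x = λ² - 1 - 1 = 81 - 2 ≡ 1; y = λ·(1 - 1) - 2 ≡ 11. → (1, 11)
3Q: (1, 11) + (1, 2): same x and y₁ ≡ -y₂, so the sum is O.
4Q: O + (1, 2) = (1, 2) (identity).
5Q: tangent at (1, 2): λ = (3·1² + 7)/(2·2) ≡ 10/4. 4⁻¹ ≡ 10 (mod 13) since 4·10 = 40 ≡ 1, so λ ≡ 10·10 ≡ 9.
  x = λ² - 1 - 1 = 81 - 2 ≡ 1; y = λ·(1 - 1) - 2 ≡ 11. → (1, 11)
6Q: (1, 11) + (1, 2): same x and y₁ ≡ -y₂, so the sum is O.
7Q: O + (1, 2) = (1, 2) (identity).
8Q: tangent at (1, 2): λ = (3·1² + 7)/(2·2) ≡ 10/4. 4⁻¹ ≡ 10 (mod 13) since 4·10 = 40 ≡ 1, so λ ≡ 10·10 ≡ 9.
  x = λ² - 1 - 1 = 81 - 2 ≡ 1; y = λ·(1 - 1) - 2 ≡ 11. → (1, 11)
9Q: (1, 11) + (1, 2): same x and y₁ ≡ -y₂, so the sum is O.
10Q: O + (1, 2) = (1, 2) (identity).
11Q: tangent at (1, 2): λ = (3·1² + 7)/(2·2) ≡ 10/4. 4⁻¹ ≡ 10 (mod 13) since 4·10 = 40 ≡ 1, so λ ≡ 10·10 ≡ 9.
  x = λ² - 1 - 1 = 81 - 2 ≡ 1; y = λ·(1 - 1) - 2 ≡ 11. → (1, 11)
12Q: (1, 11) + (1, 2): same x and y₁ ≡ -y₂, so the sum is O.

O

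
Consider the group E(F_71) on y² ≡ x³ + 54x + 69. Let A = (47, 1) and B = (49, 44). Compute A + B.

(29, 31)

(47, 1) + (49, 44). λ = (44 - 1)/(49 - 47) ≡ 43/2 mod 71. 2⁻¹ ≡ 36 (mod 71) since 2·36 = 72 ≡ 1, so λ ≡ 57.
  x = λ² - 47 - 49 = 3249 - 96 ≡ 29; y = λ·(47 - 29) - 1 ≡ 31. → (29, 31)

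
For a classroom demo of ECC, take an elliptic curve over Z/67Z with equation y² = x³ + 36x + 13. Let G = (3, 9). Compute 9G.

Repeated addition: build up to 9G.
2G: tangent at (3, 9): λ = (3·3² + 36)/(2·9) ≡ 63/18. 18⁻¹ ≡ 41 (mod 67) since 18·41 = 738 ≡ 1, so λ ≡ 63·41 ≡ 37.
  x = λ² - 3 - 3 = 1369 - 6 ≡ 23; y = λ·(3 - 23) - 9 ≡ 55. → (23, 55)
3G: (23, 55) + (3, 9). λ = (9 - 55)/(3 - 23) ≡ 21/47 mod 67. 47⁻¹ ≡ 10 (mod 67) since 47·10 = 470 ≡ 1, so λ ≡ 9.
  x = λ² - 23 - 3 = 81 - 26 ≡ 55; y = λ·(23 - 55) - 55 ≡ 59. → (55, 59)
4G: (55, 59) + (3, 9). λ = (9 - 59)/(3 - 55) ≡ 17/15 mod 67. 15⁻¹ ≡ 9 (mod 67), so λ ≡ 19.
  x = λ² - 55 - 3 = 361 - 58 ≡ 35; y = λ·(55 - 35) - 59 ≡ 53. → (35, 53)
5G: (35, 53) + (3, 9). λ = (9 - 53)/(3 - 35) ≡ 23/35 mod 67. 35⁻¹ ≡ 23 (mod 67) since 35·23 = 805 ≡ 1, so λ ≡ 60.
  x = λ² - 35 - 3 = 3600 - 38 ≡ 11; y = λ·(35 - 11) - 53 ≡ 47. → (11, 47)
6G: (11, 47) + (3, 9). λ = (9 - 47)/(3 - 11) ≡ 29/59 mod 67. 59⁻¹ ≡ 25 (mod 67), so λ ≡ 55.
  x = λ² - 11 - 3 = 3025 - 14 ≡ 63; y = λ·(11 - 63) - 47 ≡ 41. → (63, 41)
7G: (63, 41) + (3, 9). λ = (9 - 41)/(3 - 63) ≡ 35/7 mod 67. 7⁻¹ ≡ 48 (mod 67) since 7·48 = 336 ≡ 1, so λ ≡ 5.
  x = λ² - 63 - 3 = 25 - 66 ≡ 26; y = λ·(63 - 26) - 41 ≡ 10. → (26, 10)
8G: (26, 10) + (3, 9). λ = (9 - 10)/(3 - 26) ≡ 66/44 mod 67. 44⁻¹ ≡ 32 (mod 67), so λ ≡ 35.
  x = λ² - 26 - 3 = 1225 - 29 ≡ 57; y = λ·(26 - 57) - 10 ≡ 44. → (57, 44)
9G: (57, 44) + (3, 9). λ = (9 - 44)/(3 - 57) ≡ 32/13 mod 67. 13⁻¹ ≡ 31 (mod 67) since 13·31 = 403 ≡ 1, so λ ≡ 54.
  x = λ² - 57 - 3 = 2916 - 60 ≡ 42; y = λ·(57 - 42) - 44 ≡ 29. → (42, 29)

(42, 29)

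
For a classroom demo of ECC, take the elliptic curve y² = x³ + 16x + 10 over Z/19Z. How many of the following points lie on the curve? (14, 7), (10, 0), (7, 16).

1

(14, 7): 7² ≡ 11, rhs ≡ 14 → off.
(10, 0): 0² ≡ 0, rhs ≡ 11 → off.
(7, 16): 16² ≡ 9, rhs ≡ 9 → on.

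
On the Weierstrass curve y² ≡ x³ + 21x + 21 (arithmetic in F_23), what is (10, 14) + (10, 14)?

tangent at (10, 14): λ = (3·10² + 21)/(2·14) ≡ 22/5. 5⁻¹ ≡ 14 (mod 23) since 5·14 = 70 ≡ 1, so λ ≡ 22·14 ≡ 9.
  x = λ² - 10 - 10 = 81 - 20 ≡ 15; y = λ·(10 - 15) - 14 ≡ 10. → (15, 10)

(15, 10)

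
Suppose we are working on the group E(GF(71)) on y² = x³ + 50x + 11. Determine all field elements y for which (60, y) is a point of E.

none

x³ + 50x + 11 = 219011 ≡ 47 (mod 71).
47 is a non-residue mod 71; no y exists.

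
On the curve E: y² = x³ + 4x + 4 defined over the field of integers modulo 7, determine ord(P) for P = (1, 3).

2P: tangent at (1, 3): λ = (3·1² + 4)/(2·3) ≡ 0/6. 6⁻¹ ≡ 6 (mod 7) since 6·6 = 36 ≡ 1, so λ ≡ 0·6 ≡ 0.
  x = λ² - 1 - 1 = 0 - 2 ≡ 5; y = λ·(1 - 5) - 3 ≡ 4. → (5, 4)
3P: (5, 4) + (1, 3). λ = (3 - 4)/(1 - 5) ≡ 6/3 mod 7. 3⁻¹ ≡ 5 (mod 7) since 3·5 = 15 ≡ 1, so λ ≡ 2.
  x = λ² - 5 - 1 = 4 - 6 ≡ 5; y = λ·(5 - 5) - 4 ≡ 3. → (5, 3)
4P: (5, 3) + (1, 3). λ = (3 - 3)/(1 - 5) ≡ 0/3 mod 7. 3⁻¹ ≡ 5 (mod 7), so λ ≡ 0.
  x = λ² - 5 - 1 = 0 - 6 ≡ 1; y = λ·(5 - 1) - 3 ≡ 4. → (1, 4)
5P: (1, 4) + (1, 3): same x and y₁ ≡ -y₂, so the sum is 𝒪.
5P = 𝒪, so the order is 5.

5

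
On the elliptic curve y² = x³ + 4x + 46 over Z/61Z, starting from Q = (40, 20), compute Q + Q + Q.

(37, 41)

Repeated addition: build up to 3Q.
2Q: tangent at (40, 20): λ = (3·40² + 4)/(2·20) ≡ 46/40. 40⁻¹ ≡ 29 (mod 61) since 40·29 = 1160 ≡ 1, so λ ≡ 46·29 ≡ 53.
  x = λ² - 40 - 40 = 2809 - 80 ≡ 45; y = λ·(40 - 45) - 20 ≡ 20. → (45, 20)
3Q: (45, 20) + (40, 20). λ = (20 - 20)/(40 - 45) ≡ 0/56 mod 61. 56⁻¹ ≡ 12 (mod 61), so λ ≡ 0.
  x = λ² - 45 - 40 = 0 - 85 ≡ 37; y = λ·(45 - 37) - 20 ≡ 41. → (37, 41)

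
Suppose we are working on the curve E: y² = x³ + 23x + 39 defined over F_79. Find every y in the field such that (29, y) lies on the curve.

17, 62

x³ + 23x + 39 = 25095 ≡ 52 (mod 79).
Square roots of 52 mod 79: 17 and 62 (since 17² = 289 ≡ 52).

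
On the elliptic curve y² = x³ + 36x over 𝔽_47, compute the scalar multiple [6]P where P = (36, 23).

(6, 44)

Repeated addition: build up to 6P.
2P: tangent at (36, 23): λ = (3·36² + 36)/(2·23) ≡ 23/46. 46⁻¹ ≡ 46 (mod 47) since 46·46 = 2116 ≡ 1, so λ ≡ 23·46 ≡ 24.
  x = λ² - 36 - 36 = 576 - 72 ≡ 34; y = λ·(36 - 34) - 23 ≡ 25. → (34, 25)
3P: (34, 25) + (36, 23). λ = (23 - 25)/(36 - 34) ≡ 45/2 mod 47. 2⁻¹ ≡ 24 (mod 47) since 2·24 = 48 ≡ 1, so λ ≡ 46.
  x = λ² - 34 - 36 = 2116 - 70 ≡ 25; y = λ·(34 - 25) - 25 ≡ 13. → (25, 13)
4P: (25, 13) + (36, 23). λ = (23 - 13)/(36 - 25) ≡ 10/11 mod 47. 11⁻¹ ≡ 30 (mod 47), so λ ≡ 18.
  x = λ² - 25 - 36 = 324 - 61 ≡ 28; y = λ·(25 - 28) - 13 ≡ 27. → (28, 27)
5P: (28, 27) + (36, 23). λ = (23 - 27)/(36 - 28) ≡ 43/8 mod 47. 8⁻¹ ≡ 6 (mod 47), so λ ≡ 23.
  x = λ² - 28 - 36 = 529 - 64 ≡ 42; y = λ·(28 - 42) - 27 ≡ 27. → (42, 27)
6P: (42, 27) + (36, 23). λ = (23 - 27)/(36 - 42) ≡ 43/41 mod 47. 41⁻¹ ≡ 39 (mod 47) since 41·39 = 1599 ≡ 1, so λ ≡ 32.
  x = λ² - 42 - 36 = 1024 - 78 ≡ 6; y = λ·(42 - 6) - 27 ≡ 44. → (6, 44)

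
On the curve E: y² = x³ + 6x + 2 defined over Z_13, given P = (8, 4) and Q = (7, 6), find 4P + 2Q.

First 4P:
Double-and-add on 4 = (100)₂. Start with P = (8, 4) for the leading 1-bit.
double: tangent at (8, 4): λ = (3·8² + 6)/(2·4) ≡ 3/8. 8⁻¹ ≡ 5 (mod 13), so λ ≡ 3·5 ≡ 2.
  x = λ² - 8 - 8 = 4 - 16 ≡ 1; y = λ·(8 - 1) - 4 ≡ 10. → (1, 10)
double: tangent at (1, 10): λ = (3·1² + 6)/(2·10) ≡ 9/7. 7⁻¹ ≡ 2 (mod 13), so λ ≡ 9·2 ≡ 5.
  x = λ² - 1 - 1 = 25 - 2 ≡ 10; y = λ·(1 - 10) - 10 ≡ 10. → (10, 10)
4P = (10, 10).
Next 2Q:
Repeated addition: build up to 2Q.
2Q: tangent at (7, 6): λ = (3·7² + 6)/(2·6) ≡ 10/12. 12⁻¹ ≡ 12 (mod 13), so λ ≡ 10·12 ≡ 3.
  x = λ² - 7 - 7 = 9 - 14 ≡ 8; y = λ·(7 - 8) - 6 ≡ 4. → (8, 4)
2Q = (8, 4).
Finally 4P + 2Q:
(10, 10) + (8, 4). λ = (4 - 10)/(8 - 10) ≡ 7/11 mod 13. 11⁻¹ ≡ 6 (mod 13), so λ ≡ 3.
  x = λ² - 10 - 8 = 9 - 18 ≡ 4; y = λ·(10 - 4) - 10 ≡ 8. → (4, 8)

(4, 8)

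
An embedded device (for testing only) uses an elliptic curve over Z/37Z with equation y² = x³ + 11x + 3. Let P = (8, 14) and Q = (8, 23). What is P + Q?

The two points share x = 8 and their y-coordinates satisfy 14 + 23 ≡ 0 (mod 37), so they are inverses. Their sum is O.

O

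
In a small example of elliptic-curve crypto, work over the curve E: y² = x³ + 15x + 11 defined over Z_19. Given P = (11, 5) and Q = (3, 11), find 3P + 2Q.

(11, 14)

First 3P:
Repeated addition: build up to 3P.
2P: tangent at (11, 5): λ = (3·11² + 15)/(2·5) ≡ 17/10. 10⁻¹ ≡ 2 (mod 19), so λ ≡ 17·2 ≡ 15.
  x = λ² - 11 - 11 = 225 - 22 ≡ 13; y = λ·(11 - 13) - 5 ≡ 3. → (13, 3)
3P: (13, 3) + (11, 5). λ = (5 - 3)/(11 - 13) ≡ 2/17 mod 19. 17⁻¹ ≡ 9 (mod 19), so λ ≡ 18.
  x = λ² - 13 - 11 = 324 - 24 ≡ 15; y = λ·(13 - 15) - 3 ≡ 18. → (15, 18)
3P = (15, 18).
Next 2Q:
Repeated addition: build up to 2Q.
2Q: tangent at (3, 11): λ = (3·3² + 15)/(2·11) ≡ 4/3. 3⁻¹ ≡ 13 (mod 19) since 3·13 = 39 ≡ 1, so λ ≡ 4·13 ≡ 14.
  x = λ² - 3 - 3 = 196 - 6 ≡ 0; y = λ·(3 - 0) - 11 ≡ 12. → (0, 12)
2Q = (0, 12).
Finally 3P + 2Q:
(15, 18) + (0, 12). λ = (12 - 18)/(0 - 15) ≡ 13/4 mod 19. 4⁻¹ ≡ 5 (mod 19) since 4·5 = 20 ≡ 1, so λ ≡ 8.
  x = λ² - 15 - 0 = 64 - 15 ≡ 11; y = λ·(15 - 11) - 18 ≡ 14. → (11, 14)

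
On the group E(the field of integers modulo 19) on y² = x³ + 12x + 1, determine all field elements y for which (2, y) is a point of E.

none

x³ + 12x + 1 = 33 ≡ 14 (mod 19).
14 is a non-residue mod 19; no y exists.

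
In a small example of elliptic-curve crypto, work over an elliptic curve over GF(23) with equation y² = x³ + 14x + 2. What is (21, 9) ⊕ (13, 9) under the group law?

(12, 14)

(21, 9) + (13, 9). λ = (9 - 9)/(13 - 21) ≡ 0/15 mod 23. 15⁻¹ ≡ 20 (mod 23) since 15·20 = 300 ≡ 1, so λ ≡ 0.
  x = λ² - 21 - 13 = 0 - 34 ≡ 12; y = λ·(21 - 12) - 9 ≡ 14. → (12, 14)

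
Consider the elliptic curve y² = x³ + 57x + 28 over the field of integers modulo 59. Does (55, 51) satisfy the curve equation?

no

y² = 51² ≡ 5; x³ + 57x + 28 = 169538 ≡ 31 (mod 59). 5 ≠ 31.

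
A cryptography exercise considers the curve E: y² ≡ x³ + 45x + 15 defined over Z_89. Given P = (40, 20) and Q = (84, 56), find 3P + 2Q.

(67, 6)

First 3P:
Repeated addition: build up to 3P.
2P: tangent at (40, 20): λ = (3·40² + 45)/(2·20) ≡ 39/40. 40⁻¹ ≡ 69 (mod 89), so λ ≡ 39·69 ≡ 21.
  x = λ² - 40 - 40 = 441 - 80 ≡ 5; y = λ·(40 - 5) - 20 ≡ 3. → (5, 3)
3P: (5, 3) + (40, 20). λ = (20 - 3)/(40 - 5) ≡ 17/35 mod 89. 35⁻¹ ≡ 28 (mod 89) since 35·28 = 980 ≡ 1, so λ ≡ 31.
  x = λ² - 5 - 40 = 961 - 45 ≡ 26; y = λ·(5 - 26) - 3 ≡ 58. → (26, 58)
3P = (26, 58).
Next 2Q:
Repeated addition: build up to 2Q.
2Q: tangent at (84, 56): λ = (3·84² + 45)/(2·56) ≡ 31/23. 23⁻¹ ≡ 31 (mod 89), so λ ≡ 31·31 ≡ 71.
  x = λ² - 84 - 84 = 5041 - 168 ≡ 67; y = λ·(84 - 67) - 56 ≡ 83. → (67, 83)
2Q = (67, 83).
Finally 3P + 2Q:
(26, 58) + (67, 83). λ = (83 - 58)/(67 - 26) ≡ 25/41 mod 89. 41⁻¹ ≡ 76 (mod 89), so λ ≡ 31.
  x = λ² - 26 - 67 = 961 - 93 ≡ 67; y = λ·(26 - 67) - 58 ≡ 6. → (67, 6)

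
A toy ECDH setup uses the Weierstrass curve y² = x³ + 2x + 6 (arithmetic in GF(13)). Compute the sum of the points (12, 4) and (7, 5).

(12, 4) + (7, 5). λ = (5 - 4)/(7 - 12) ≡ 1/8 mod 13. 8⁻¹ ≡ 5 (mod 13) since 8·5 = 40 ≡ 1, so λ ≡ 5.
  x = λ² - 12 - 7 = 25 - 19 ≡ 6; y = λ·(12 - 6) - 4 ≡ 0. → (6, 0)

(6, 0)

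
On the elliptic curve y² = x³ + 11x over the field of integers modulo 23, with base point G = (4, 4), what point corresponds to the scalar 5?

Repeated addition: build up to 5G.
2G: tangent at (4, 4): λ = (3·4² + 11)/(2·4) ≡ 13/8. 8⁻¹ ≡ 3 (mod 23), so λ ≡ 13·3 ≡ 16.
  x = λ² - 4 - 4 = 256 - 8 ≡ 18; y = λ·(4 - 18) - 4 ≡ 2. → (18, 2)
3G: (18, 2) + (4, 4). λ = (4 - 2)/(4 - 18) ≡ 2/9 mod 23. 9⁻¹ ≡ 18 (mod 23), so λ ≡ 13.
  x = λ² - 18 - 4 = 169 - 22 ≡ 9; y = λ·(18 - 9) - 2 ≡ 0. → (9, 0)
4G: (9, 0) + (4, 4). λ = (4 - 0)/(4 - 9) ≡ 4/18 mod 23. 18⁻¹ ≡ 9 (mod 23), so λ ≡ 13.
  x = λ² - 9 - 4 = 169 - 13 ≡ 18; y = λ·(9 - 18) - 0 ≡ 21. → (18, 21)
5G: (18, 21) + (4, 4). λ = (4 - 21)/(4 - 18) ≡ 6/9 mod 23. 9⁻¹ ≡ 18 (mod 23), so λ ≡ 16.
  x = λ² - 18 - 4 = 256 - 22 ≡ 4; y = λ·(18 - 4) - 21 ≡ 19. → (4, 19)

(4, 19)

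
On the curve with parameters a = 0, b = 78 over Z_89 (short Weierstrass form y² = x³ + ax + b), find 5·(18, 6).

Write G = (18, 6).
Double-and-add on 5 = (101)₂. Start with G = (18, 6) for the leading 1-bit.
double: tangent at (18, 6): λ = (3·18² + 0)/(2·6) ≡ 82/12. 12⁻¹ ≡ 52 (mod 89), so λ ≡ 82·52 ≡ 81.
  x = λ² - 18 - 18 = 6561 - 36 ≡ 28; y = λ·(18 - 28) - 6 ≡ 74. → (28, 74)
double: tangent at (28, 74): λ = (3·28² + 0)/(2·74) ≡ 38/59. 59⁻¹ ≡ 86 (mod 89) since 59·86 = 5074 ≡ 1, so λ ≡ 38·86 ≡ 64.
  x = λ² - 28 - 28 = 4096 - 56 ≡ 35; y = λ·(28 - 35) - 74 ≡ 12. → (35, 12)
add G: (35, 12) + (18, 6). λ = (6 - 12)/(18 - 35) ≡ 83/72 mod 89. 72⁻¹ ≡ 68 (mod 89) since 72·68 = 4896 ≡ 1, so λ ≡ 37.
  x = λ² - 35 - 18 = 1369 - 53 ≡ 70; y = λ·(35 - 70) - 12 ≡ 28. → (70, 28)

(70, 28)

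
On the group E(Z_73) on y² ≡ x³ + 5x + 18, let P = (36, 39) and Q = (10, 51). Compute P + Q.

(0, 23)

(36, 39) + (10, 51). λ = (51 - 39)/(10 - 36) ≡ 12/47 mod 73. 47⁻¹ ≡ 14 (mod 73), so λ ≡ 22.
  x = λ² - 36 - 10 = 484 - 46 ≡ 0; y = λ·(36 - 0) - 39 ≡ 23. → (0, 23)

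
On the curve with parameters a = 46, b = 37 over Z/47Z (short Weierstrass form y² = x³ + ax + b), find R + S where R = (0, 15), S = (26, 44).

(39, 12)

(0, 15) + (26, 44). λ = (44 - 15)/(26 - 0) ≡ 29/26 mod 47. 26⁻¹ ≡ 38 (mod 47), so λ ≡ 21.
  x = λ² - 0 - 26 = 441 - 26 ≡ 39; y = λ·(0 - 39) - 15 ≡ 12. → (39, 12)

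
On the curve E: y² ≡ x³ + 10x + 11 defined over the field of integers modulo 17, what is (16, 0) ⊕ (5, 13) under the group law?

(4, 9)

(16, 0) + (5, 13). λ = (13 - 0)/(5 - 16) ≡ 13/6 mod 17. 6⁻¹ ≡ 3 (mod 17), so λ ≡ 5.
  x = λ² - 16 - 5 = 25 - 21 ≡ 4; y = λ·(16 - 4) - 0 ≡ 9. → (4, 9)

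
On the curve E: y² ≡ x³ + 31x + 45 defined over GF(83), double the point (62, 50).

(34, 27)

tangent at (62, 50): λ = (3·62² + 31)/(2·50) ≡ 26/17. 17⁻¹ ≡ 44 (mod 83), so λ ≡ 26·44 ≡ 65.
  x = λ² - 62 - 62 = 4225 - 124 ≡ 34; y = λ·(62 - 34) - 50 ≡ 27. → (34, 27)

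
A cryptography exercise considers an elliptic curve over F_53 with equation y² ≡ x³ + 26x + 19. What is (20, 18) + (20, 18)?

tangent at (20, 18): λ = (3·20² + 26)/(2·18) ≡ 7/36. 36⁻¹ ≡ 28 (mod 53), so λ ≡ 7·28 ≡ 37.
  x = λ² - 20 - 20 = 1369 - 40 ≡ 4; y = λ·(20 - 4) - 18 ≡ 44. → (4, 44)

(4, 44)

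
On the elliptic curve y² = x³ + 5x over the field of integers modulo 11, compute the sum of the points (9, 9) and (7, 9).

(6, 2)

(9, 9) + (7, 9). λ = (9 - 9)/(7 - 9) ≡ 0/9 mod 11. 9⁻¹ ≡ 5 (mod 11) since 9·5 = 45 ≡ 1, so λ ≡ 0.
  x = λ² - 9 - 7 = 0 - 16 ≡ 6; y = λ·(9 - 6) - 9 ≡ 2. → (6, 2)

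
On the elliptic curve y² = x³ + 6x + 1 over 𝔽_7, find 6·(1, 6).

(2, 0)

Write Q = (1, 6).
Double-and-add on 6 = (110)₂. Start with Q = (1, 6) for the leading 1-bit.
double: tangent at (1, 6): λ = (3·1² + 6)/(2·6) ≡ 2/5. 5⁻¹ ≡ 3 (mod 7) since 5·3 = 15 ≡ 1, so λ ≡ 2·3 ≡ 6.
  x = λ² - 1 - 1 = 36 - 2 ≡ 6; y = λ·(1 - 6) - 6 ≡ 6. → (6, 6)
add Q: (6, 6) + (1, 6). λ = (6 - 6)/(1 - 6) ≡ 0/2 mod 7. 2⁻¹ ≡ 4 (mod 7) since 2·4 = 8 ≡ 1, so λ ≡ 0.
  x = λ² - 6 - 1 = 0 - 7 ≡ 0; y = λ·(6 - 0) - 6 ≡ 1. → (0, 1)
double: tangent at (0, 1): λ = (3·0² + 6)/(2·1) ≡ 6/2. 2⁻¹ ≡ 4 (mod 7) since 2·4 = 8 ≡ 1, so λ ≡ 6·4 ≡ 3.
  x = λ² - 0 - 0 = 9 - 0 ≡ 2; y = λ·(0 - 2) - 1 ≡ 0. → (2, 0)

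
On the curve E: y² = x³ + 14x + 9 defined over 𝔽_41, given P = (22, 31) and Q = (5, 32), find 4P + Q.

(30, 0)

First 4P:
Double-and-add on 4 = (100)₂. Start with P = (22, 31) for the leading 1-bit.
double: tangent at (22, 31): λ = (3·22² + 14)/(2·31) ≡ 31/21. 21⁻¹ ≡ 2 (mod 41), so λ ≡ 31·2 ≡ 21.
  x = λ² - 22 - 22 = 441 - 44 ≡ 28; y = λ·(22 - 28) - 31 ≡ 7. → (28, 7)
double: tangent at (28, 7): λ = (3·28² + 14)/(2·7) ≡ 29/14. 14⁻¹ ≡ 3 (mod 41) since 14·3 = 42 ≡ 1, so λ ≡ 29·3 ≡ 5.
  x = λ² - 28 - 28 = 25 - 56 ≡ 10; y = λ·(28 - 10) - 7 ≡ 1. → (10, 1)
4P = (10, 1).
Finally 4P + Q:
(10, 1) + (5, 32). λ = (32 - 1)/(5 - 10) ≡ 31/36 mod 41. 36⁻¹ ≡ 8 (mod 41), so λ ≡ 2.
  x = λ² - 10 - 5 = 4 - 15 ≡ 30; y = λ·(10 - 30) - 1 ≡ 0. → (30, 0)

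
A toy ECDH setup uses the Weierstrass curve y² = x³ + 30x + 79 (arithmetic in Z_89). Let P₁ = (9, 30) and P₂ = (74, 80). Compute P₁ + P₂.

(74, 9)

(9, 30) + (74, 80). λ = (80 - 30)/(74 - 9) ≡ 50/65 mod 89. 65⁻¹ ≡ 63 (mod 89) since 65·63 = 4095 ≡ 1, so λ ≡ 35.
  x = λ² - 9 - 74 = 1225 - 83 ≡ 74; y = λ·(9 - 74) - 30 ≡ 9. → (74, 9)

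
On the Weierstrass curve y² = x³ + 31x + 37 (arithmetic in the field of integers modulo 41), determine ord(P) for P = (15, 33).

3

2P: tangent at (15, 33): λ = (3·15² + 31)/(2·33) ≡ 9/25. 25⁻¹ ≡ 23 (mod 41), so λ ≡ 9·23 ≡ 2.
  x = λ² - 15 - 15 = 4 - 30 ≡ 15; y = λ·(15 - 15) - 33 ≡ 8. → (15, 8)
3P: (15, 8) + (15, 33): same x and y₁ ≡ -y₂, so the sum is the point at infinity.
3P = the point at infinity, so the order is 3.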